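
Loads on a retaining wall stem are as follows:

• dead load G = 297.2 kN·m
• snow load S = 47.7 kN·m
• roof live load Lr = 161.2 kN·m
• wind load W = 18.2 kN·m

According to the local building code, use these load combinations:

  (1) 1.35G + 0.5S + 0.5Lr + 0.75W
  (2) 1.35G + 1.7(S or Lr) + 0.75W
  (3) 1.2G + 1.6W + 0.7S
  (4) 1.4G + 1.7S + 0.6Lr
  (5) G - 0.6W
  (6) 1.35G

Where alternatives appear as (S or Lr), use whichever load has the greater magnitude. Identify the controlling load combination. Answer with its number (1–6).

(S or Lr) → Lr = 161.2 kN·m.
(1) 1.35(297.2) + 0.5(47.7) + 0.5(161.2) + 0.75(18.2) = 519.3
(2) 1.35(297.2) + 1.7(161.2) + 0.75(18.2) = 401.2 + 274.0 + 13.7 = 688.9
(3) 1.2(297.2) + 1.6(18.2) + 0.7(47.7) = 419.2
(4) 1.4(297.2) + 1.7(47.7) + 0.6(161.2) = 416.1 + 81.1 + 96.7 = 593.9
(5) 1.0(297.2) - 0.6(18.2) = 297.2 - 10.9 = 286.3
(6) 1.35(297.2) = 401.2
The largest value is 688.9 kN·m from combination 2.

Combination 2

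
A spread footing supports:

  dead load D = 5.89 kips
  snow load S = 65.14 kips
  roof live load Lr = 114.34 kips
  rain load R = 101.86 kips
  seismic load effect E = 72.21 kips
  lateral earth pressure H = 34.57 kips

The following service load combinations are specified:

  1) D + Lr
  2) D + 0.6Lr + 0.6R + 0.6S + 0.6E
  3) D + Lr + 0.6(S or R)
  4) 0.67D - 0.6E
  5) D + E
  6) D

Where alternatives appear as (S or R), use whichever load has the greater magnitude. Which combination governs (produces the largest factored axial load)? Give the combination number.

(S or R) → R = 101.86 kips.
1) 1.0(5.89) + 1.0(114.34) = 120.23
2) 1.0(5.89) + 0.6(114.34) + 0.6(101.86) + 0.6(65.14) + 0.6(72.21) = 218.02
3) 1.0(5.89) + 1.0(114.34) + 0.6(101.86) = 181.35
4) 0.67(5.89) - 0.6(72.21) = -39.38
5) 1.0(5.89) + 1.0(72.21) = 78.10
6) 1.0(5.89) = 5.89
The largest value is 218.02 kips from combination 2.

Combination 2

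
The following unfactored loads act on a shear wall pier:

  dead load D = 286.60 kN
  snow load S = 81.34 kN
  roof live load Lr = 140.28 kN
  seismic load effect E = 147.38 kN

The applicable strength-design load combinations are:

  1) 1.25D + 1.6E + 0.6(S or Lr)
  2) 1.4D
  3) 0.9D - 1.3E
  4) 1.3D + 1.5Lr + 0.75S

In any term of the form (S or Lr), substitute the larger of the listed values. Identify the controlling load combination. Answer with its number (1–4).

(S or Lr) → Lr = 140.28 kN.
1) 1.25(286.60) + 1.6(147.38) + 0.6(140.28) = 358.25 + 235.81 + 84.17 = 678.23
2) 1.4(286.60) = 401.24
3) 0.9(286.60) - 1.3(147.38) = 257.94 - 191.59 = 66.35
4) 1.3(286.60) + 1.5(140.28) + 0.75(81.34) = 372.58 + 210.42 + 61.01 = 644.01
The largest value is 678.23 kN from combination 1.

Combination 1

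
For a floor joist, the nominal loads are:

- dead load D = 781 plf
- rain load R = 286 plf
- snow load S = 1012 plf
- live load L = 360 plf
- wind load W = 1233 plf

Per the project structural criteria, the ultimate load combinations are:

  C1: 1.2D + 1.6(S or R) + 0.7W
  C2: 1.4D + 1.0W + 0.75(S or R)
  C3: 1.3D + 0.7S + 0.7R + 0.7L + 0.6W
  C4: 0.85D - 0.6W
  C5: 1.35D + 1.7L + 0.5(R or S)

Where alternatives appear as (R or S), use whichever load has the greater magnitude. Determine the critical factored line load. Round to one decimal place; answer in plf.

3419.5 plf

(S or R) → S = 1012 plf; (R or S) → S = 1012 plf.
C1: 1.2(781) + 1.6(1012) + 0.7(1233) = 3419.5
C2: 1.4(781) + 1.0(1233) + 0.75(1012) = 3085.4
C3: 1.3(781) + 0.7(1012) + 0.7(286) + 0.7(360) + 0.6(1233) = 2915.7
C4: 0.85(781) - 0.6(1233) = -76.0
C5: 1.35(781) + 1.7(360) + 0.5(1012) = 2172.4
Combination 1 governs: w_u = 3419.5 plf.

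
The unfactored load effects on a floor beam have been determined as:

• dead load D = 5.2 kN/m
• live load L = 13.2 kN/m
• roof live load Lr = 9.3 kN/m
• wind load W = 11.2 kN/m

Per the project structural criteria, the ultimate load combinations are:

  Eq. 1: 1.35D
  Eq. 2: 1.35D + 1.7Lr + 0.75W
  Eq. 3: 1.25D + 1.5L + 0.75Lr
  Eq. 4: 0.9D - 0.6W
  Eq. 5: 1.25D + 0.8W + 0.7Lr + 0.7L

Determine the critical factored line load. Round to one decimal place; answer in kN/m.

Eq. 1: 1.35(5.2) = 7.0
Eq. 2: 1.35(5.2) + 1.7(9.3) + 0.75(11.2) = 7.0 + 15.8 + 8.4 = 31.2
Eq. 3: 1.25(5.2) + 1.5(13.2) + 0.75(9.3) = 6.5 + 19.8 + 7.0 = 33.3
Eq. 4: 0.9(5.2) - 0.6(11.2) = 4.7 - 6.7 = -2.0
Eq. 5: 1.25(5.2) + 0.8(11.2) + 0.7(9.3) + 0.7(13.2) = 6.5 + 9.0 + 6.5 + 9.2 = 31.2
Combination 3 governs: w_u = 33.3 kN/m.

33.3 kN/m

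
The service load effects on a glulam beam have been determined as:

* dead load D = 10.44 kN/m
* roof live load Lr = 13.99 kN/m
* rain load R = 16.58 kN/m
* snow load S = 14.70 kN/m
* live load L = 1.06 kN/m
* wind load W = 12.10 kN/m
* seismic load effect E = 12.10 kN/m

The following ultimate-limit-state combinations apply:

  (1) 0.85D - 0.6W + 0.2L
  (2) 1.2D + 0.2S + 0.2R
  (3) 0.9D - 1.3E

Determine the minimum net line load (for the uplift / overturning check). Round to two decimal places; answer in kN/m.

(1) 0.85(10.44) - 0.6(12.10) + 0.2(1.06) = 1.83
(2) 1.2(10.44) + 0.2(14.70) + 0.2(16.58) = 18.78
(3) 0.9(10.44) - 1.3(12.10) = -6.33
Combination 3 gives the minimum: -6.33 kN/m.

-6.33 kN/m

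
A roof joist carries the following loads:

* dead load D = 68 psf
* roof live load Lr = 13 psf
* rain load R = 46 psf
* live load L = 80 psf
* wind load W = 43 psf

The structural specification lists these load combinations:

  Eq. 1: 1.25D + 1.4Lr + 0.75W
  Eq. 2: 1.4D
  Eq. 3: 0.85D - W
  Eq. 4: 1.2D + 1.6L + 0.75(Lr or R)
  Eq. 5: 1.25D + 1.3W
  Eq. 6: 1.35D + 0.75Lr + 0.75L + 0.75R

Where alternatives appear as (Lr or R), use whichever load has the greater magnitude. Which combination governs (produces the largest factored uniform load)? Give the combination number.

Combination 4

(Lr or R) → R = 46 psf.
Eq. 1: 1.25(68) + 1.4(13) + 0.75(43) = 85.00 + 18.20 + 32.25 = 135.45
Eq. 2: 1.4(68) = 95.20
Eq. 3: 0.85(68) - 1.0(43) = 57.80 - 43.00 = 14.80
Eq. 4: 1.2(68) + 1.6(80) + 0.75(46) = 81.60 + 128.00 + 34.50 = 244.10
Eq. 5: 1.25(68) + 1.3(43) = 85.00 + 55.90 = 140.90
Eq. 6: 1.35(68) + 0.75(13) + 0.75(80) + 0.75(46) = 91.80 + 9.75 + 60.00 + 34.50 = 196.05
The largest value is 244.10 psf from combination 4.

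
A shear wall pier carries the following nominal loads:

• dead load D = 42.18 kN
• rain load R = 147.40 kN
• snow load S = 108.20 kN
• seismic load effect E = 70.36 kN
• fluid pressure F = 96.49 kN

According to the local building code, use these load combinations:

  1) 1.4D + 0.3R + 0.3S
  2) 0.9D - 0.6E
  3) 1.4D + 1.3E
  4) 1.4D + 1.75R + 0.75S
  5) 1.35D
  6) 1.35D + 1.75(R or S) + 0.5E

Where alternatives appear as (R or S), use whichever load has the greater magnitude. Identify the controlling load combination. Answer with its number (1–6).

Combination 4

(R or S) → R = 147.40 kN.
1) 1.4(42.18) + 0.3(147.40) + 0.3(108.20) = 59.05 + 44.22 + 32.46 = 135.73
2) 0.9(42.18) - 0.6(70.36) = -4.25
3) 1.4(42.18) + 1.3(70.36) = 59.05 + 91.47 = 150.52
4) 1.4(42.18) + 1.75(147.40) + 0.75(108.20) = 59.05 + 257.95 + 81.15 = 398.15
5) 1.35(42.18) = 56.94
6) 1.35(42.18) + 1.75(147.40) + 0.5(70.36) = 56.94 + 257.95 + 35.18 = 350.07
The largest value is 398.15 kN from combination 4.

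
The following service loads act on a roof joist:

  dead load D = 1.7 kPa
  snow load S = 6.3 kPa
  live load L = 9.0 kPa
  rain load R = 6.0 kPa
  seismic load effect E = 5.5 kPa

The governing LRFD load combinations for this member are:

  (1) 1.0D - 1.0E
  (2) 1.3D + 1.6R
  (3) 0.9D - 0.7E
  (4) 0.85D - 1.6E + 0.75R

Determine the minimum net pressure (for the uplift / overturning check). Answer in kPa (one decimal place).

-3.8 kPa

(1) 1.0(1.7) - 1.0(5.5) = -3.8
(2) 1.3(1.7) + 1.6(6.0) = 11.8
(3) 0.9(1.7) - 0.7(5.5) = -2.3
(4) 0.85(1.7) - 1.6(5.5) + 0.75(6.0) = -2.9
Combination 1 gives the minimum: -3.8 kPa.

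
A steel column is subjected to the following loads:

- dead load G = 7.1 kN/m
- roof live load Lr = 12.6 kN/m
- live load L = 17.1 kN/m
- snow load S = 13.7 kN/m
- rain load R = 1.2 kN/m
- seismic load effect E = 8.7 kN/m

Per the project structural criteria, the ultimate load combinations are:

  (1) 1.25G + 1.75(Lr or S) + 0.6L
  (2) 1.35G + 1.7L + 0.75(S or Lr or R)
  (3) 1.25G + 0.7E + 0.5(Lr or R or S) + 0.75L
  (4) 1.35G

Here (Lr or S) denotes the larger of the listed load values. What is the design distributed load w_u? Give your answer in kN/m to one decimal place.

48.9 kN/m

(Lr or S) → S = 13.7 kN/m; (S or Lr or R) → S = 13.7 kN/m; (Lr or R or S) → S = 13.7 kN/m.
(1) 1.25(7.1) + 1.75(13.7) + 0.6(17.1) = 43.1
(2) 1.35(7.1) + 1.7(17.1) + 0.75(13.7) = 48.9
(3) 1.25(7.1) + 0.7(8.7) + 0.5(13.7) + 0.75(17.1) = 34.6
(4) 1.35(7.1) = 9.6
The controlling combination is 2, giving 48.9 kN/m.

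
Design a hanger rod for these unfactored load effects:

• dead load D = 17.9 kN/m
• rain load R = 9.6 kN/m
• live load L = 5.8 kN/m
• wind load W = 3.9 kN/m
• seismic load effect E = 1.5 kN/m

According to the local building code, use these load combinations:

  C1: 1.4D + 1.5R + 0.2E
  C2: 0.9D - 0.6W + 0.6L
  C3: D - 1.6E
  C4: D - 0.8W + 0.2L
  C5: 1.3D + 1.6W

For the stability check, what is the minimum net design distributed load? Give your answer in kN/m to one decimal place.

15.5 kN/m

C1: 1.4(17.9) + 1.5(9.6) + 0.2(1.5) = 25.1 + 14.4 + 0.3 = 39.8
C2: 0.9(17.9) - 0.6(3.9) + 0.6(5.8) = 16.1 - 2.3 + 3.5 = 17.3
C3: 1.0(17.9) - 1.6(1.5) = 17.9 - 2.4 = 15.5
C4: 1.0(17.9) - 0.8(3.9) + 0.2(5.8) = 15.9
C5: 1.3(17.9) + 1.6(3.9) = 23.3 + 6.2 = 29.5
Combination 3 gives the minimum: 15.5 kN/m.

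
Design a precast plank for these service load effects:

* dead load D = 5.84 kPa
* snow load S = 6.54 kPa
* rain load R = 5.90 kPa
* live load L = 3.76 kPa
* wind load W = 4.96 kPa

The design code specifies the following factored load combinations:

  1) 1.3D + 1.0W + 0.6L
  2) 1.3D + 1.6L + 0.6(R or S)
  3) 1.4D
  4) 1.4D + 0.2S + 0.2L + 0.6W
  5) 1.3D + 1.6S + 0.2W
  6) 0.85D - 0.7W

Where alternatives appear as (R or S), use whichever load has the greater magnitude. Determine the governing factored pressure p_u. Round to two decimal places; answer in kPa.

19.05 kPa

(R or S) → S = 6.54 kPa.
1) 1.3(5.84) + 1.0(4.96) + 0.6(3.76) = 14.81
2) 1.3(5.84) + 1.6(3.76) + 0.6(6.54) = 17.53
3) 1.4(5.84) = 8.18
4) 1.4(5.84) + 0.2(6.54) + 0.2(3.76) + 0.6(4.96) = 13.21
5) 1.3(5.84) + 1.6(6.54) + 0.2(4.96) = 19.05
6) 0.85(5.84) - 0.7(4.96) = 1.49
The controlling combination is 5, giving 19.05 kPa.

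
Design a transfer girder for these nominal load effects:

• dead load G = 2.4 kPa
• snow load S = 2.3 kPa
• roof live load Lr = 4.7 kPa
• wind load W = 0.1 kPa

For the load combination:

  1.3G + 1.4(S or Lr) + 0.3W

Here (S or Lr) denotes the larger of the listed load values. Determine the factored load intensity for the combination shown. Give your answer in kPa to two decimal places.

9.73 kPa

(S or Lr) → Lr = 4.7 kPa.
1.3(2.4) + 1.4(4.7) + 0.3(0.1) = 3.12 + 6.58 + 0.03 = 9.73
q_u = 9.73 kPa.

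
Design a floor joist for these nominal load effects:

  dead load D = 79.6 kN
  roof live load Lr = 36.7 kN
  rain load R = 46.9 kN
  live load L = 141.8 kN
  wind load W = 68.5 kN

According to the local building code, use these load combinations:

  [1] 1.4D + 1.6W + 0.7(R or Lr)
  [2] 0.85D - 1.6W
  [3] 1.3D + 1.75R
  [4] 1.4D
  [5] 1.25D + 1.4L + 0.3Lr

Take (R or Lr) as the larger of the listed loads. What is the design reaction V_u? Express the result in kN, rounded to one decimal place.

(R or Lr) → R = 46.9 kN.
[1] 1.4(79.6) + 1.6(68.5) + 0.7(46.9) = 253.9
[2] 0.85(79.6) - 1.6(68.5) = 67.7 - 109.6 = -41.9
[3] 1.3(79.6) + 1.75(46.9) = 103.5 + 82.1 = 185.6
[4] 1.4(79.6) = 111.4
[5] 1.25(79.6) + 1.4(141.8) + 0.3(36.7) = 99.5 + 198.5 + 11.0 = 309.0
The controlling combination is 5, giving 309.0 kN.

309.0 kN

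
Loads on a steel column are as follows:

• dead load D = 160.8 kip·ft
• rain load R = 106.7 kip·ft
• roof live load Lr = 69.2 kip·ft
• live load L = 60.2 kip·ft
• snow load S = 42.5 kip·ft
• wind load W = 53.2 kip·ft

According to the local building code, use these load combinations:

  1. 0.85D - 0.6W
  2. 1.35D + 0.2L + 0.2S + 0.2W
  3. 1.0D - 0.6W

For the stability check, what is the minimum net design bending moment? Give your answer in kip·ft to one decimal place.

1. 0.85(160.8) - 0.6(53.2) = 136.7 - 31.9 = 104.8
2. 1.35(160.8) + 0.2(60.2) + 0.2(42.5) + 0.2(53.2) = 248.3
3. 1.0(160.8) - 0.6(53.2) = 160.8 - 31.9 = 128.9
Combination 1 gives the minimum: 104.8 kip·ft.

104.8 kip·ft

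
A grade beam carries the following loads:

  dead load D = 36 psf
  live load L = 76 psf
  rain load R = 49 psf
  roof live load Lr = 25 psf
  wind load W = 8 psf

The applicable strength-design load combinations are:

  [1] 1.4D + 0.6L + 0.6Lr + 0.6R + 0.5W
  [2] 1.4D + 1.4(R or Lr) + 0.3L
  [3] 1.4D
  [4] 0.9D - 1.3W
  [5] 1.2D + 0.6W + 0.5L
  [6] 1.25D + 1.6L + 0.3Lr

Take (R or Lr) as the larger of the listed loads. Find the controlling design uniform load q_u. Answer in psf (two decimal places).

(R or Lr) → R = 49 psf.
[1] 1.4(36) + 0.6(76) + 0.6(25) + 0.6(49) + 0.5(8) = 50.40 + 45.60 + 15.00 + 29.40 + 4.00 = 144.40
[2] 1.4(36) + 1.4(49) + 0.3(76) = 50.40 + 68.60 + 22.80 = 141.80
[3] 1.4(36) = 50.40
[4] 0.9(36) - 1.3(8) = 32.40 - 10.40 = 22.00
[5] 1.2(36) + 0.6(8) + 0.5(76) = 43.20 + 4.80 + 38.00 = 86.00
[6] 1.25(36) + 1.6(76) + 0.3(25) = 45.00 + 121.60 + 7.50 = 174.10
The controlling combination is 6, giving 174.10 psf.

174.10 psf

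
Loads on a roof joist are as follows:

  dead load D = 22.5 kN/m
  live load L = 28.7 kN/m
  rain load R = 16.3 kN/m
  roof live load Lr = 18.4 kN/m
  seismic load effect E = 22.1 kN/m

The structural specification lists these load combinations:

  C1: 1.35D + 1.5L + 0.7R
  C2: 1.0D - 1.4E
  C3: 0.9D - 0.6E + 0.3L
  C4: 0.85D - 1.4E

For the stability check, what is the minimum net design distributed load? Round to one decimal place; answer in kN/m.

C1: 1.35(22.5) + 1.5(28.7) + 0.7(16.3) = 84.8
C2: 1.0(22.5) - 1.4(22.1) = -8.4
C3: 0.9(22.5) - 0.6(22.1) + 0.3(28.7) = 15.6
C4: 0.85(22.5) - 1.4(22.1) = -11.8
Combination 4 gives the minimum: -11.8 kN/m.

-11.8 kN/m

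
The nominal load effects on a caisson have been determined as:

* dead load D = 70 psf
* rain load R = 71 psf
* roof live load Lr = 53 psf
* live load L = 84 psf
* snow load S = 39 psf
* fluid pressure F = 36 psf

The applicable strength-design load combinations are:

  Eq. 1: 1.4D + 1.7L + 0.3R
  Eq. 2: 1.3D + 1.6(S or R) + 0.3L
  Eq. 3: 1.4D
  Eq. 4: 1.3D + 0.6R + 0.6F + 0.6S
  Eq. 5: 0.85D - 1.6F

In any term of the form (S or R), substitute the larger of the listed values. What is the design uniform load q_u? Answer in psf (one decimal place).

262.1 psf

(S or R) → R = 71 psf.
Eq. 1: 1.4(70) + 1.7(84) + 0.3(71) = 262.1
Eq. 2: 1.3(70) + 1.6(71) + 0.3(84) = 229.8
Eq. 3: 1.4(70) = 98.0
Eq. 4: 1.3(70) + 0.6(71) + 0.6(36) + 0.6(39) = 178.6
Eq. 5: 0.85(70) - 1.6(36) = 1.9
The controlling combination is 1, giving 262.1 psf.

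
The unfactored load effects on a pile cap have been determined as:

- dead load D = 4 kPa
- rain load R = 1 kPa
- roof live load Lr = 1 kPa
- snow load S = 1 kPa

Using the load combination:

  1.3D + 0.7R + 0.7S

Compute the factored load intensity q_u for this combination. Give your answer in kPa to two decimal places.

1.3(4) + 0.7(1) + 0.7(1) = 6.60
q_u = 6.60 kPa.

6.60 kPa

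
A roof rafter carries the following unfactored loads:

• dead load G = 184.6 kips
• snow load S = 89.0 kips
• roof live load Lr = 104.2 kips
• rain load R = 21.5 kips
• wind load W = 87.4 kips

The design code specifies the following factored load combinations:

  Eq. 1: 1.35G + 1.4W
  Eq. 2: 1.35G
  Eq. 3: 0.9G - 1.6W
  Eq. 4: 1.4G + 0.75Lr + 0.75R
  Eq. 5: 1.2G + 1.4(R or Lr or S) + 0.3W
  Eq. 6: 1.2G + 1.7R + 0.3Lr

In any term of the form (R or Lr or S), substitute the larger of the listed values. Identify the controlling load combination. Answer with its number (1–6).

(R or Lr or S) → Lr = 104.2 kips.
Eq. 1: 1.35(184.6) + 1.4(87.4) = 249.21 + 122.36 = 371.57
Eq. 2: 1.35(184.6) = 249.21
Eq. 3: 0.9(184.6) - 1.6(87.4) = 166.14 - 139.84 = 26.30
Eq. 4: 1.4(184.6) + 0.75(104.2) + 0.75(21.5) = 258.44 + 78.15 + 16.13 = 352.72
Eq. 5: 1.2(184.6) + 1.4(104.2) + 0.3(87.4) = 221.52 + 145.88 + 26.22 = 393.62
Eq. 6: 1.2(184.6) + 1.7(21.5) + 0.3(104.2) = 221.52 + 36.55 + 31.26 = 289.33
The largest value is 393.62 kips from combination 5.

Combination 5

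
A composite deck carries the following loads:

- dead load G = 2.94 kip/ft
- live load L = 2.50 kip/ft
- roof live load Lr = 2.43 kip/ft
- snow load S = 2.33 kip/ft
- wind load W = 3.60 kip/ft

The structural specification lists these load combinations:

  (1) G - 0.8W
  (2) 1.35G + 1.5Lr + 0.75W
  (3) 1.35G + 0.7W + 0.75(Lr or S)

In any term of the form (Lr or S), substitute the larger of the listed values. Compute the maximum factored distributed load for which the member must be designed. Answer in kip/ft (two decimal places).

10.31 kip/ft

(Lr or S) → Lr = 2.43 kip/ft.
(1) 1.0(2.94) - 0.8(3.60) = 2.94 - 2.88 = 0.06
(2) 1.35(2.94) + 1.5(2.43) + 0.75(3.60) = 10.31
(3) 1.35(2.94) + 0.7(3.60) + 0.75(2.43) = 3.97 + 2.52 + 1.82 = 8.31
Combination 2 governs: w_u = 10.31 kip/ft.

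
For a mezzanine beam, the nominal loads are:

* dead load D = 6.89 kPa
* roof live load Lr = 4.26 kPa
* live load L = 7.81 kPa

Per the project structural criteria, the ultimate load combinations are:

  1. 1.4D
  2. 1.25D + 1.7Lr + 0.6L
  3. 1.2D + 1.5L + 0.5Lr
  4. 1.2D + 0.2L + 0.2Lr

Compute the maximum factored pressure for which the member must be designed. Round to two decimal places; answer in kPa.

22.11 kPa

1. 1.4(6.89) = 9.65
2. 1.25(6.89) + 1.7(4.26) + 0.6(7.81) = 8.61 + 7.24 + 4.69 = 20.54
3. 1.2(6.89) + 1.5(7.81) + 0.5(4.26) = 22.11
4. 1.2(6.89) + 0.2(7.81) + 0.2(4.26) = 8.27 + 1.56 + 0.85 = 10.68
The controlling combination is 3, giving 22.11 kPa.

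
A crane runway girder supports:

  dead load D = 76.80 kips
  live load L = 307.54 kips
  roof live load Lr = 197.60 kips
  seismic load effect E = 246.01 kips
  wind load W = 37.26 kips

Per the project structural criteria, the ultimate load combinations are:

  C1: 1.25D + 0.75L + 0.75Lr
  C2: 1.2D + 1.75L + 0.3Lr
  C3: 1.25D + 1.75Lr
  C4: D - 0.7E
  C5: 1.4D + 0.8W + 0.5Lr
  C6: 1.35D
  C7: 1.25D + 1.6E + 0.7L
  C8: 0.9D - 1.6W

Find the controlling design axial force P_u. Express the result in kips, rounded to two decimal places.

704.89 kips

C1: 1.25(76.80) + 0.75(307.54) + 0.75(197.60) = 96.00 + 230.66 + 148.20 = 474.86
C2: 1.2(76.80) + 1.75(307.54) + 0.3(197.60) = 92.16 + 538.20 + 59.28 = 689.64
C3: 1.25(76.80) + 1.75(197.60) = 96.00 + 345.80 = 441.80
C4: 1.0(76.80) - 0.7(246.01) = 76.80 - 172.21 = -95.41
C5: 1.4(76.80) + 0.8(37.26) + 0.5(197.60) = 107.52 + 29.81 + 98.80 = 236.13
C6: 1.35(76.80) = 103.68
C7: 1.25(76.80) + 1.6(246.01) + 0.7(307.54) = 704.89
C8: 0.9(76.80) - 1.6(37.26) = 69.12 - 59.62 = 9.50
Maximum is from combination 7.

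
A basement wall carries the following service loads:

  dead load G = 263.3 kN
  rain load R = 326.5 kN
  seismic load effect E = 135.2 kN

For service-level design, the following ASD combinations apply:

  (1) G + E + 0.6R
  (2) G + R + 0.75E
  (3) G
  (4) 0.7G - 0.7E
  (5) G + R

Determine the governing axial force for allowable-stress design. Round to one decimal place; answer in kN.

691.2 kN

(1) 1.0(263.3) + 1.0(135.2) + 0.6(326.5) = 263.3 + 135.2 + 195.9 = 594.4
(2) 1.0(263.3) + 1.0(326.5) + 0.75(135.2) = 263.3 + 326.5 + 101.4 = 691.2
(3) 1.0(263.3) = 263.3
(4) 0.7(263.3) - 0.7(135.2) = 184.3 - 94.6 = 89.7
(5) 1.0(263.3) + 1.0(326.5) = 263.3 + 326.5 = 589.8
Combination 2 governs: N = 691.2 kN.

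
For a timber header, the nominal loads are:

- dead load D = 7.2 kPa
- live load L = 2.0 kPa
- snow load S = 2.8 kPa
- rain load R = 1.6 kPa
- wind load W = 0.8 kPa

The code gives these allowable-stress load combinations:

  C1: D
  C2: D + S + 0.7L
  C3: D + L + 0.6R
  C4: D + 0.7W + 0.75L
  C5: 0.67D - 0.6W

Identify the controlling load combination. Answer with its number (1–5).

Combination 2

C1: 1.0(7.2) = 7.20
C2: 1.0(7.2) + 1.0(2.8) + 0.7(2.0) = 7.20 + 2.80 + 1.40 = 11.40
C3: 1.0(7.2) + 1.0(2.0) + 0.6(1.6) = 7.20 + 2.00 + 0.96 = 10.16
C4: 1.0(7.2) + 0.7(0.8) + 0.75(2.0) = 7.20 + 0.56 + 1.50 = 9.26
C5: 0.67(7.2) - 0.6(0.8) = 4.82 - 0.48 = 4.34
The largest value is 11.40 kPa from combination 2.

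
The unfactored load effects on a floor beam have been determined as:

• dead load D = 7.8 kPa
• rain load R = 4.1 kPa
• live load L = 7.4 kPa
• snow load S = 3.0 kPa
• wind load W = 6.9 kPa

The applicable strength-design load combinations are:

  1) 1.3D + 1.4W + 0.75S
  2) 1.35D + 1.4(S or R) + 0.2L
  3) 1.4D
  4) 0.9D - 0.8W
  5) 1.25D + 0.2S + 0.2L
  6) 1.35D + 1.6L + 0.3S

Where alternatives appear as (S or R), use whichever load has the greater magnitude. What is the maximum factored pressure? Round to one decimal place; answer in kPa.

23.3 kPa

(S or R) → R = 4.1 kPa.
1) 1.3(7.8) + 1.4(6.9) + 0.75(3.0) = 10.1 + 9.7 + 2.3 = 22.1
2) 1.35(7.8) + 1.4(4.1) + 0.2(7.4) = 17.8
3) 1.4(7.8) = 10.9
4) 0.9(7.8) - 0.8(6.9) = 7.0 - 5.5 = 1.5
5) 1.25(7.8) + 0.2(3.0) + 0.2(7.4) = 11.8
6) 1.35(7.8) + 1.6(7.4) + 0.3(3.0) = 23.3
Maximum is from combination 6.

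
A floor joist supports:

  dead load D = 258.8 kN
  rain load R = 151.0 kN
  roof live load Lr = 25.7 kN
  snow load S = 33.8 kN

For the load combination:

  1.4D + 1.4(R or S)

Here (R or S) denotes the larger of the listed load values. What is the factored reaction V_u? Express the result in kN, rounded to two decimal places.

(R or S) → R = 151.0 kN.
1.4(258.8) + 1.4(151.0) = 362.32 + 211.40 = 573.72
V_u = 573.72 kN.

573.72 kN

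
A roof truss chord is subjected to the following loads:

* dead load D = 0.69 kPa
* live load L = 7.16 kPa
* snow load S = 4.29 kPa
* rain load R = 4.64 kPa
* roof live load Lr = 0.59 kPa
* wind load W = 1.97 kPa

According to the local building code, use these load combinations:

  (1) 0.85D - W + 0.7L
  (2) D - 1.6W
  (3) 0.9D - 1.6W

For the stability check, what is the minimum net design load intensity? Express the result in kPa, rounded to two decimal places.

(1) 0.85(0.69) - 1.0(1.97) + 0.7(7.16) = 0.59 - 1.97 + 5.01 = 3.63
(2) 1.0(0.69) - 1.6(1.97) = 0.69 - 3.15 = -2.46
(3) 0.9(0.69) - 1.6(1.97) = 0.62 - 3.15 = -2.53
Combination 3 gives the minimum: -2.53 kPa.

-2.53 kPa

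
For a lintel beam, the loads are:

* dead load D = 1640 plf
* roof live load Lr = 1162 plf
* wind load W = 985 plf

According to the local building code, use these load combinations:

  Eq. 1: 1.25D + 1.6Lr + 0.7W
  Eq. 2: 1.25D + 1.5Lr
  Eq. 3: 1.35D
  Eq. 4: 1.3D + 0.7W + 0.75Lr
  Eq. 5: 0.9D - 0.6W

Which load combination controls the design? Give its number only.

Combination 1

Eq. 1: 1.25(1640) + 1.6(1162) + 0.7(985) = 2050.0 + 1859.2 + 689.5 = 4598.7
Eq. 2: 1.25(1640) + 1.5(1162) = 2050.0 + 1743.0 = 3793.0
Eq. 3: 1.35(1640) = 2214.0
Eq. 4: 1.3(1640) + 0.7(985) + 0.75(1162) = 2132.0 + 689.5 + 871.5 = 3693.0
Eq. 5: 0.9(1640) - 0.6(985) = 1476.0 - 591.0 = 885.0
The largest value is 4598.7 plf from combination 1.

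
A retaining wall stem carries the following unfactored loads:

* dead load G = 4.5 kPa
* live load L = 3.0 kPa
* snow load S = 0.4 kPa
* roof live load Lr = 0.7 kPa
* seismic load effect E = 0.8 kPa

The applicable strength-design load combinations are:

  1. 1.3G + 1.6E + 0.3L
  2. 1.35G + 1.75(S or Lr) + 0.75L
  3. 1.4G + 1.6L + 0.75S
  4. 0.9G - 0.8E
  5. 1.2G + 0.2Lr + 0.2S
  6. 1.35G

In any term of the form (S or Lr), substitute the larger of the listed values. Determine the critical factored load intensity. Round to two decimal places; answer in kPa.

11.40 kPa

(S or Lr) → Lr = 0.7 kPa.
1. 1.3(4.5) + 1.6(0.8) + 0.3(3.0) = 5.85 + 1.28 + 0.90 = 8.03
2. 1.35(4.5) + 1.75(0.7) + 0.75(3.0) = 9.55
3. 1.4(4.5) + 1.6(3.0) + 0.75(0.4) = 6.30 + 4.80 + 0.30 = 11.40
4. 0.9(4.5) - 0.8(0.8) = 4.05 - 0.64 = 3.41
5. 1.2(4.5) + 0.2(0.7) + 0.2(0.4) = 5.40 + 0.14 + 0.08 = 5.62
6. 1.35(4.5) = 6.08
Combination 3 governs: q_u = 11.40 kPa.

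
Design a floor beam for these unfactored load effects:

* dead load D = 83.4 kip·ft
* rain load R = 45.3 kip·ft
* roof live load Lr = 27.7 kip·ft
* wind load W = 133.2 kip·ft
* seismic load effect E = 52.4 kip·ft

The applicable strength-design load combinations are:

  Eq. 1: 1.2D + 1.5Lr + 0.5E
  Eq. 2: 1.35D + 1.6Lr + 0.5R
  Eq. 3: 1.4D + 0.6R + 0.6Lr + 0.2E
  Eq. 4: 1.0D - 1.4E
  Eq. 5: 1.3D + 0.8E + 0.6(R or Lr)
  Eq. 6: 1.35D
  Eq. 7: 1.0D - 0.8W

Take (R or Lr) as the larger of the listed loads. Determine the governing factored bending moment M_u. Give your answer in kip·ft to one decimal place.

(R or Lr) → R = 45.3 kip·ft.
Eq. 1: 1.2(83.4) + 1.5(27.7) + 0.5(52.4) = 167.8
Eq. 2: 1.35(83.4) + 1.6(27.7) + 0.5(45.3) = 179.6
Eq. 3: 1.4(83.4) + 0.6(45.3) + 0.6(27.7) + 0.2(52.4) = 171.0
Eq. 4: 1.0(83.4) - 1.4(52.4) = 10.0
Eq. 5: 1.3(83.4) + 0.8(52.4) + 0.6(45.3) = 177.5
Eq. 6: 1.35(83.4) = 112.6
Eq. 7: 1.0(83.4) - 0.8(133.2) = -23.2
The controlling combination is 2, giving 179.6 kip·ft.

179.6 kip·ft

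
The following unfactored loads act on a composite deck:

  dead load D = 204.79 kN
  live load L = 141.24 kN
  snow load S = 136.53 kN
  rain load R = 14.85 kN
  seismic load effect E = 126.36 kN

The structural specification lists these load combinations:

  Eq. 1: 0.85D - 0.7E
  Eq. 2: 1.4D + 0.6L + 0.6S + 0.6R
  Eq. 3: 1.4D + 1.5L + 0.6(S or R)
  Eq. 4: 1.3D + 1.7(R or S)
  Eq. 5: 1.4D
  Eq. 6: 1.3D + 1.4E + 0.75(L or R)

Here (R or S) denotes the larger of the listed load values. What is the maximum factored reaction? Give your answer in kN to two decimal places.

580.48 kN

(S or R) → S = 136.53 kN; (R or S) → S = 136.53 kN; (L or R) → L = 141.24 kN.
Eq. 1: 0.85(204.79) - 0.7(126.36) = 174.07 - 88.45 = 85.62
Eq. 2: 1.4(204.79) + 0.6(141.24) + 0.6(136.53) + 0.6(14.85) = 286.71 + 84.74 + 81.92 + 8.91 = 462.28
Eq. 3: 1.4(204.79) + 1.5(141.24) + 0.6(136.53) = 580.48
Eq. 4: 1.3(204.79) + 1.7(136.53) = 266.23 + 232.10 = 498.33
Eq. 5: 1.4(204.79) = 286.71
Eq. 6: 1.3(204.79) + 1.4(126.36) + 0.75(141.24) = 266.23 + 176.90 + 105.93 = 549.06
Combination 3 governs: V_u = 580.48 kN.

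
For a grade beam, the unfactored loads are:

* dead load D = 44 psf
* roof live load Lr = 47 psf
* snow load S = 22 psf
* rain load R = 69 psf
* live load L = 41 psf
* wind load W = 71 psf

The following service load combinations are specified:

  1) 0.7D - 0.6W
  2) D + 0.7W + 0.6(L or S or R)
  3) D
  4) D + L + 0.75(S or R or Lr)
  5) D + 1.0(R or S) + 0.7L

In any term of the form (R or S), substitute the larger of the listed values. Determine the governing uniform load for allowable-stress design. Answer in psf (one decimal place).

141.7 psf

(L or S or R) → R = 69 psf; (S or R or Lr) → R = 69 psf; (R or S) → R = 69 psf.
1) 0.7(44) - 0.6(71) = -11.8
2) 1.0(44) + 0.7(71) + 0.6(69) = 135.1
3) 1.0(44) = 44.0
4) 1.0(44) + 1.0(41) + 0.75(69) = 136.8
5) 1.0(44) + 1.0(69) + 0.7(41) = 141.7
The controlling combination is 5, giving 141.7 psf.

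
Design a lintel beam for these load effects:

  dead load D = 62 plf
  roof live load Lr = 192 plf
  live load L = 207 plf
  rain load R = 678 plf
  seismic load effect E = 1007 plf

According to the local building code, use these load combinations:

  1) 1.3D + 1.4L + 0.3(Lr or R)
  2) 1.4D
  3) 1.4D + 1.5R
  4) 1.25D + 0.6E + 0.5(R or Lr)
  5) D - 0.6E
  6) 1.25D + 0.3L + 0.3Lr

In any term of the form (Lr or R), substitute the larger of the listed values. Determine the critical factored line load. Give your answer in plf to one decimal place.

(Lr or R) → R = 678 plf; (R or Lr) → R = 678 plf.
1) 1.3(62) + 1.4(207) + 0.3(678) = 80.6 + 289.8 + 203.4 = 573.8
2) 1.4(62) = 86.8
3) 1.4(62) + 1.5(678) = 86.8 + 1017.0 = 1103.8
4) 1.25(62) + 0.6(1007) + 0.5(678) = 77.5 + 604.2 + 339.0 = 1020.7
5) 1.0(62) - 0.6(1007) = 62.0 - 604.2 = -542.2
6) 1.25(62) + 0.3(207) + 0.3(192) = 77.5 + 62.1 + 57.6 = 197.2
Maximum is from combination 3.

1103.8 plf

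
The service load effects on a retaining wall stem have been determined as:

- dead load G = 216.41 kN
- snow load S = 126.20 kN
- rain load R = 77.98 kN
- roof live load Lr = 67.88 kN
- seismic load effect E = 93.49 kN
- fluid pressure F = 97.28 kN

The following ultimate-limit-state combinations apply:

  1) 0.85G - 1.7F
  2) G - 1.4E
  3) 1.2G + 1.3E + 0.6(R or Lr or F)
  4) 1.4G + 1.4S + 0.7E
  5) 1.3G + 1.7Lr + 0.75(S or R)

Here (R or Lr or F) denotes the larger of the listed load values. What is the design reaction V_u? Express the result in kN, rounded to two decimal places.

(R or Lr or F) → F = 97.28 kN; (S or R) → S = 126.20 kN.
1) 0.85(216.41) - 1.7(97.28) = 18.57
2) 1.0(216.41) - 1.4(93.49) = 85.52
3) 1.2(216.41) + 1.3(93.49) + 0.6(97.28) = 439.60
4) 1.4(216.41) + 1.4(126.20) + 0.7(93.49) = 545.10
5) 1.3(216.41) + 1.7(67.88) + 0.75(126.20) = 491.38
Maximum is from combination 4.

545.10 kN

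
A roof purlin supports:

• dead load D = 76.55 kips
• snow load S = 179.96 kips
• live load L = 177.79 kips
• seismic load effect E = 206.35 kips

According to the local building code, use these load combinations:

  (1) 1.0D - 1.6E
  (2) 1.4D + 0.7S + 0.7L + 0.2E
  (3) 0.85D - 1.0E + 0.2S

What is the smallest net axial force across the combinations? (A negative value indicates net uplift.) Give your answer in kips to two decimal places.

-253.61 kips

(1) 1.0(76.55) - 1.6(206.35) = 76.55 - 330.16 = -253.61
(2) 1.4(76.55) + 0.7(179.96) + 0.7(177.79) + 0.2(206.35) = 398.87
(3) 0.85(76.55) - 1.0(206.35) + 0.2(179.96) = 65.07 - 206.35 + 35.99 = -105.29
Combination 1 gives the minimum: -253.61 kips.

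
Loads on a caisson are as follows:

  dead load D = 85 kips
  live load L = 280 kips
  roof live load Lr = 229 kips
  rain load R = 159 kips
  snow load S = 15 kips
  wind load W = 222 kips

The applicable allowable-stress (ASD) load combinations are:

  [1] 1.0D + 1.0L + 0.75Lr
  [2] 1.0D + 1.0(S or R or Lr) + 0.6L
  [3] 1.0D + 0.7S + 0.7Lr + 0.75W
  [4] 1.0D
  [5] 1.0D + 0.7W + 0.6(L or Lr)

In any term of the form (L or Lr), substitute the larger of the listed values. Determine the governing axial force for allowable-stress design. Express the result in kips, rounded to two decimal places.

(S or R or Lr) → Lr = 229 kips; (L or Lr) → L = 280 kips.
[1] 1.0(85) + 1.0(280) + 0.75(229) = 85.00 + 280.00 + 171.75 = 536.75
[2] 1.0(85) + 1.0(229) + 0.6(280) = 85.00 + 229.00 + 168.00 = 482.00
[3] 1.0(85) + 0.7(15) + 0.7(229) + 0.75(222) = 85.00 + 10.50 + 160.30 + 166.50 = 422.30
[4] 1.0(85) = 85.00
[5] 1.0(85) + 0.7(222) + 0.6(280) = 85.00 + 155.40 + 168.00 = 408.40
Combination 1 governs: P = 536.75 kips.

536.75 kips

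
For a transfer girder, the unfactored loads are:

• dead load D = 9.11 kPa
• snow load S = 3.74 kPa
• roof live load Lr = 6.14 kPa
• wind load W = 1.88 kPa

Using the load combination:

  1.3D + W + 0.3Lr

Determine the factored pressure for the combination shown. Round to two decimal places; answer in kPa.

1.3(9.11) + 1.0(1.88) + 0.3(6.14) = 15.57
p_u = 15.57 kPa.

15.57 kPa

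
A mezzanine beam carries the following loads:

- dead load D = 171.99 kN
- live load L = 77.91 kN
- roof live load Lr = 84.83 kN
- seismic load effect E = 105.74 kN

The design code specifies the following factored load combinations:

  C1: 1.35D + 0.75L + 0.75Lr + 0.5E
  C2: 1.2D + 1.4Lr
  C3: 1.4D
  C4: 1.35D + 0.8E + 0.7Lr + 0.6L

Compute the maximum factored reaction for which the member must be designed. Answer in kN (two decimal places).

422.91 kN

C1: 1.35(171.99) + 0.75(77.91) + 0.75(84.83) + 0.5(105.74) = 407.11
C2: 1.2(171.99) + 1.4(84.83) = 325.15
C3: 1.4(171.99) = 240.79
C4: 1.35(171.99) + 0.8(105.74) + 0.7(84.83) + 0.6(77.91) = 422.91
The controlling combination is 4, giving 422.91 kN.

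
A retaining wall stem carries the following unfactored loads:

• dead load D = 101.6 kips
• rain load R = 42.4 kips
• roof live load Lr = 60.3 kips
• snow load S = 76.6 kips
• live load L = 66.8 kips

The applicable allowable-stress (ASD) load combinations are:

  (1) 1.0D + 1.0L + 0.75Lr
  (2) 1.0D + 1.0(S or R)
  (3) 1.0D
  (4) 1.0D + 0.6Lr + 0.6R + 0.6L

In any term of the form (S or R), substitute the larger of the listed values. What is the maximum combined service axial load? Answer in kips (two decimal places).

(S or R) → S = 76.6 kips.
(1) 1.0(101.6) + 1.0(66.8) + 0.75(60.3) = 101.60 + 66.80 + 45.23 = 213.63
(2) 1.0(101.6) + 1.0(76.6) = 101.60 + 76.60 = 178.20
(3) 1.0(101.6) = 101.60
(4) 1.0(101.6) + 0.6(60.3) + 0.6(42.4) + 0.6(66.8) = 101.60 + 36.18 + 25.44 + 40.08 = 203.30
The controlling combination is 1, giving 213.63 kips.

213.63 kips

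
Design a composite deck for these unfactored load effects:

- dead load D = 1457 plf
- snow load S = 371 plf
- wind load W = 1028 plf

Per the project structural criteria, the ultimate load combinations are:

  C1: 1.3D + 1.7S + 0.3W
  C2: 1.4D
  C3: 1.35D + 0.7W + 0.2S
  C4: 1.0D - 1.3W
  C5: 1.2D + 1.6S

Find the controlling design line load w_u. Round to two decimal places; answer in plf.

C1: 1.3(1457) + 1.7(371) + 0.3(1028) = 1894.10 + 630.70 + 308.40 = 2833.20
C2: 1.4(1457) = 2039.80
C3: 1.35(1457) + 0.7(1028) + 0.2(371) = 1966.95 + 719.60 + 74.20 = 2760.75
C4: 1.0(1457) - 1.3(1028) = 1457.00 - 1336.40 = 120.60
C5: 1.2(1457) + 1.6(371) = 1748.40 + 593.60 = 2342.00
Maximum is from combination 1.

2833.20 plf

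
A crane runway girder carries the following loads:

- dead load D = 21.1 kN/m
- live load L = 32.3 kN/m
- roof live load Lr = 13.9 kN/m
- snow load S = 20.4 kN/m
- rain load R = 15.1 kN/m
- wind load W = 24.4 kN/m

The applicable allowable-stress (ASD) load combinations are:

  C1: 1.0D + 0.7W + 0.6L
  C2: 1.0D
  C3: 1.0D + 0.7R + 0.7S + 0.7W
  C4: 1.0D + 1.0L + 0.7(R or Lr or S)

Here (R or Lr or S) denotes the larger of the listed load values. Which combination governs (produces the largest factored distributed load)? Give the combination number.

Combination 4

(R or Lr or S) → S = 20.4 kN/m.
C1: 1.0(21.1) + 0.7(24.4) + 0.6(32.3) = 21.1 + 17.1 + 19.4 = 57.6
C2: 1.0(21.1) = 21.1
C3: 1.0(21.1) + 0.7(15.1) + 0.7(20.4) + 0.7(24.4) = 63.0
C4: 1.0(21.1) + 1.0(32.3) + 0.7(20.4) = 21.1 + 32.3 + 14.3 = 67.7
The largest value is 67.7 kN/m from combination 4.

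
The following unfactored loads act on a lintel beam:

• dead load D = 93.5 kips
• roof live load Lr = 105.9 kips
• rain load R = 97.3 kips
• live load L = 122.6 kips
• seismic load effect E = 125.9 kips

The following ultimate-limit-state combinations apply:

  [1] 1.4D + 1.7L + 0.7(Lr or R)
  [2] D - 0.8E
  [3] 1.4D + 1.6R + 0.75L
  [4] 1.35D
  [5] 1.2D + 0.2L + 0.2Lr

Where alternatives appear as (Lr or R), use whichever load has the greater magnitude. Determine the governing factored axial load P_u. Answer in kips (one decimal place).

(Lr or R) → Lr = 105.9 kips.
[1] 1.4(93.5) + 1.7(122.6) + 0.7(105.9) = 413.5
[2] 1.0(93.5) - 0.8(125.9) = 93.5 - 100.7 = -7.2
[3] 1.4(93.5) + 1.6(97.3) + 0.75(122.6) = 378.5
[4] 1.35(93.5) = 126.2
[5] 1.2(93.5) + 0.2(122.6) + 0.2(105.9) = 112.2 + 24.5 + 21.2 = 157.9
The controlling combination is 1, giving 413.5 kips.

413.5 kips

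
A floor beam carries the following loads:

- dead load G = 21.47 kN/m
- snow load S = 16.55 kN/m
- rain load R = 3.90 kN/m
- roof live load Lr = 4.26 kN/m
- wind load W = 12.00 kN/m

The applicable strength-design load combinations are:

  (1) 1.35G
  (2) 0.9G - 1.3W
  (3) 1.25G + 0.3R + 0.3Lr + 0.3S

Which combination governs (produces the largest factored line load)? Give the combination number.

(1) 1.35(21.47) = 28.98
(2) 0.9(21.47) - 1.3(12.00) = 19.32 - 15.60 = 3.72
(3) 1.25(21.47) + 0.3(3.90) + 0.3(4.26) + 0.3(16.55) = 34.25
The largest value is 34.25 kN/m from combination 3.

Combination 3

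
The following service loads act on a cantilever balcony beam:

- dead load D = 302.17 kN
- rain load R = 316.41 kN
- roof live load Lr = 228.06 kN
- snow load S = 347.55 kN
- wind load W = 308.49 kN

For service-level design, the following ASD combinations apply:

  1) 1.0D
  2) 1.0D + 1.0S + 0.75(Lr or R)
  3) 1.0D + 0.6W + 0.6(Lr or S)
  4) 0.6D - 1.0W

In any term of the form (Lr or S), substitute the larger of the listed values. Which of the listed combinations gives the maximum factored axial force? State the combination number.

(Lr or R) → R = 316.41 kN; (Lr or S) → S = 347.55 kN.
1) 1.0(302.17) = 302.17
2) 1.0(302.17) + 1.0(347.55) + 0.75(316.41) = 887.03
3) 1.0(302.17) + 0.6(308.49) + 0.6(347.55) = 695.79
4) 0.6(302.17) - 1.0(308.49) = -127.19
The largest value is 887.03 kN from combination 2.

Combination 2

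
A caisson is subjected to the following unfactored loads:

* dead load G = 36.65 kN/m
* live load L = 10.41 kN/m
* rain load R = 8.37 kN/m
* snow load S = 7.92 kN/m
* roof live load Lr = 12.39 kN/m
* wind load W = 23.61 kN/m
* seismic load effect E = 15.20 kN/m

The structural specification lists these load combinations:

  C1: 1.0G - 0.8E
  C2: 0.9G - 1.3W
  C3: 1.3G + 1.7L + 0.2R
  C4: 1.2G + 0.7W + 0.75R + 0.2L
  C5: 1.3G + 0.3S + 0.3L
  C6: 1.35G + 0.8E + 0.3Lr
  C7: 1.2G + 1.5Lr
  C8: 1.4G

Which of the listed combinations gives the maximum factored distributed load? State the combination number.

C1: 1.0(36.65) - 0.8(15.20) = 36.65 - 12.16 = 24.49
C2: 0.9(36.65) - 1.3(23.61) = 2.29
C3: 1.3(36.65) + 1.7(10.41) + 0.2(8.37) = 47.65 + 17.70 + 1.67 = 67.02
C4: 1.2(36.65) + 0.7(23.61) + 0.75(8.37) + 0.2(10.41) = 43.98 + 16.53 + 6.28 + 2.08 = 68.87
C5: 1.3(36.65) + 0.3(7.92) + 0.3(10.41) = 53.14
C6: 1.35(36.65) + 0.8(15.20) + 0.3(12.39) = 65.35
C7: 1.2(36.65) + 1.5(12.39) = 43.98 + 18.59 = 62.57
C8: 1.4(36.65) = 51.31
The largest value is 68.87 kN/m from combination 4.

Combination 4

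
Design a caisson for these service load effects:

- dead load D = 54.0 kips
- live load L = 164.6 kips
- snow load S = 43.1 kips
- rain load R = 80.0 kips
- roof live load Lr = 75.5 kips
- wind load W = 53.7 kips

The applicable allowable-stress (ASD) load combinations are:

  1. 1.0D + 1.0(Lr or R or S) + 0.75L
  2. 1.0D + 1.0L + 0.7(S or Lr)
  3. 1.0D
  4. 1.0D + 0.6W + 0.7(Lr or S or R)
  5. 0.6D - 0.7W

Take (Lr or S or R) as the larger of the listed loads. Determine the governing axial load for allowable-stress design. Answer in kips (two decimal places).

271.45 kips

(Lr or R or S) → R = 80.0 kips; (S or Lr) → Lr = 75.5 kips; (Lr or S or R) → R = 80.0 kips.
1. 1.0(54.0) + 1.0(80.0) + 0.75(164.6) = 54.00 + 80.00 + 123.45 = 257.45
2. 1.0(54.0) + 1.0(164.6) + 0.7(75.5) = 54.00 + 164.60 + 52.85 = 271.45
3. 1.0(54.0) = 54.00
4. 1.0(54.0) + 0.6(53.7) + 0.7(80.0) = 54.00 + 32.22 + 56.00 = 142.22
5. 0.6(54.0) - 0.7(53.7) = 32.40 - 37.59 = -5.19
Combination 2 governs: P = 271.45 kips.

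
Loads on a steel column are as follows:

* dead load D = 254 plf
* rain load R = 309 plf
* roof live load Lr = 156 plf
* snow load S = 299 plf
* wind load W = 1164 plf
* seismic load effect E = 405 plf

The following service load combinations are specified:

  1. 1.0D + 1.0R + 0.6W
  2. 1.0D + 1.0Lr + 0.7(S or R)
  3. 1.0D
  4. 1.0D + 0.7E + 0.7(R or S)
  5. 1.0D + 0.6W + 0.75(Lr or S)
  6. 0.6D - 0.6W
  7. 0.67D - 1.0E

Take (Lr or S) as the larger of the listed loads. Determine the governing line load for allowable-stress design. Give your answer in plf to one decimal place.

1261.4 plf

(S or R) → R = 309 plf; (R or S) → R = 309 plf; (Lr or S) → S = 299 plf.
1. 1.0(254) + 1.0(309) + 0.6(1164) = 1261.4
2. 1.0(254) + 1.0(156) + 0.7(309) = 626.3
3. 1.0(254) = 254.0
4. 1.0(254) + 0.7(405) + 0.7(309) = 753.8
5. 1.0(254) + 0.6(1164) + 0.75(299) = 1176.7
6. 0.6(254) - 0.6(1164) = -546.0
7. 0.67(254) - 1.0(405) = -234.8
Maximum is from combination 1.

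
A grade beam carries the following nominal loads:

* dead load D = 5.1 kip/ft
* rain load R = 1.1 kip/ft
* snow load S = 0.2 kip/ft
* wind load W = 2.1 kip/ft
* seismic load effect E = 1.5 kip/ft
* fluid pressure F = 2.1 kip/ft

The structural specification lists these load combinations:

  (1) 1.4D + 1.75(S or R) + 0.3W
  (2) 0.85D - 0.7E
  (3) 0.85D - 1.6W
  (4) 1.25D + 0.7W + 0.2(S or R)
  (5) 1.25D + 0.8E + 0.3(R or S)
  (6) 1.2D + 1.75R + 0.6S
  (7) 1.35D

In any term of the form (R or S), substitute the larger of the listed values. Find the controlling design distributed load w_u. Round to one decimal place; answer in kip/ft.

9.7 kip/ft

(S or R) → R = 1.1 kip/ft; (R or S) → R = 1.1 kip/ft.
(1) 1.4(5.1) + 1.75(1.1) + 0.3(2.1) = 9.7
(2) 0.85(5.1) - 0.7(1.5) = 3.3
(3) 0.85(5.1) - 1.6(2.1) = 1.0
(4) 1.25(5.1) + 0.7(2.1) + 0.2(1.1) = 6.4 + 1.5 + 0.2 = 8.1
(5) 1.25(5.1) + 0.8(1.5) + 0.3(1.1) = 6.4 + 1.2 + 0.3 = 7.9
(6) 1.2(5.1) + 1.75(1.1) + 0.6(0.2) = 8.2
(7) 1.35(5.1) = 6.9
Maximum is from combination 1.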